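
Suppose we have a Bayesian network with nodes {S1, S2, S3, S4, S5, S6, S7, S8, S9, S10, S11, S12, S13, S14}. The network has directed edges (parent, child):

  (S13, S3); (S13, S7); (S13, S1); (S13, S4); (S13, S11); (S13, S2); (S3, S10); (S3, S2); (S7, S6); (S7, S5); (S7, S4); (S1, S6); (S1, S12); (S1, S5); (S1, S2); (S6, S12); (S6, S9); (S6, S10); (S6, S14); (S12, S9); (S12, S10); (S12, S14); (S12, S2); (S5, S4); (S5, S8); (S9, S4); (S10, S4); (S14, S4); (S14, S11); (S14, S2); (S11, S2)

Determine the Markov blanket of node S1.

{S2, S3, S5, S6, S7, S11, S12, S13, S14}

The Markov blanket of a node is its parents, its children, and the other parents of its children.
S1 has parent S13.
Ch(S1) = {S2, S5, S6, S12}.
Parents of each child, excluding S1:
  S6's other parent is S7.
  S12's other parent is S6.
  S5 also has parent S7.
  S2's other parents are S3, S11, S12, S13, S14.
Taking the union gives {S2, S3, S5, S6, S7, S11, S12, S13, S14}.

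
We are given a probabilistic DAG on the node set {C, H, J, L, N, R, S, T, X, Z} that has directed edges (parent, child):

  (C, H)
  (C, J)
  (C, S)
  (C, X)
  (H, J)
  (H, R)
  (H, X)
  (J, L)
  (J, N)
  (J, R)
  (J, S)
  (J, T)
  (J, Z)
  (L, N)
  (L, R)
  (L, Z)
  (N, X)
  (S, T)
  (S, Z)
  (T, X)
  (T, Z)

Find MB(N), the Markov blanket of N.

{C, H, J, L, T, X}

A node's Markov blanket = Pa ∪ Ch ∪ (parents of Ch other than the node itself).
N has parents J, L.
Ch(N) = {X}.
For each child, the remaining parents (spouses of N):
  parents(X) \ {N} = {C, H, T}.
Taking the union gives {C, H, J, L, T, X}.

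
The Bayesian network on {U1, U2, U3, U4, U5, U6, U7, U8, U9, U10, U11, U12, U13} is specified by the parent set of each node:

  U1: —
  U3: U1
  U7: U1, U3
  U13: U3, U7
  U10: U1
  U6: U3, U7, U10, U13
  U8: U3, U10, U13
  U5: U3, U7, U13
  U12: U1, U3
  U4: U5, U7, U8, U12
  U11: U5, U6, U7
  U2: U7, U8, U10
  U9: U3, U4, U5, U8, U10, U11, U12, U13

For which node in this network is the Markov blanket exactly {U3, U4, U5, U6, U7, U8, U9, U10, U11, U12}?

U13

The target node must have every member of {U3, U4, U5, U6, U7, U8, U9, U10, U11, U12} as a parent, child, or co-parent, and no others.
Parents of U13: U3, U7; children: U5, U6, U8, U9; co-parents: U3, U4, U5, U7, U8, U10, U11, U12.
These exactly cover the given set, so the node is U13.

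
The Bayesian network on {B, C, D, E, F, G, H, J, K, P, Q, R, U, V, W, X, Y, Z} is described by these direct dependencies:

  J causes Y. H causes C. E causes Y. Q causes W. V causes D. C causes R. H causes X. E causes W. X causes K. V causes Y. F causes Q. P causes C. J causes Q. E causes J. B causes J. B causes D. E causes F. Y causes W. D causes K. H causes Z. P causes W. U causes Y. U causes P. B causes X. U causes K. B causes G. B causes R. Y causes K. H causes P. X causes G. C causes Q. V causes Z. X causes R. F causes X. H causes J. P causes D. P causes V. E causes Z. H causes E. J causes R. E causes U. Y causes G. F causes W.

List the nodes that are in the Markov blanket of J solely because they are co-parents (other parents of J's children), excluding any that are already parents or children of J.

Children of J: Q, R, Y.
  Y: E, U, V
  R: B, C, X
  Q: C, F
Excluding nodes already adjacent to J (B, E, H, Q, R, Y), the co-parent-only contribution is {C, F, U, V, X}.

{C, F, U, V, X}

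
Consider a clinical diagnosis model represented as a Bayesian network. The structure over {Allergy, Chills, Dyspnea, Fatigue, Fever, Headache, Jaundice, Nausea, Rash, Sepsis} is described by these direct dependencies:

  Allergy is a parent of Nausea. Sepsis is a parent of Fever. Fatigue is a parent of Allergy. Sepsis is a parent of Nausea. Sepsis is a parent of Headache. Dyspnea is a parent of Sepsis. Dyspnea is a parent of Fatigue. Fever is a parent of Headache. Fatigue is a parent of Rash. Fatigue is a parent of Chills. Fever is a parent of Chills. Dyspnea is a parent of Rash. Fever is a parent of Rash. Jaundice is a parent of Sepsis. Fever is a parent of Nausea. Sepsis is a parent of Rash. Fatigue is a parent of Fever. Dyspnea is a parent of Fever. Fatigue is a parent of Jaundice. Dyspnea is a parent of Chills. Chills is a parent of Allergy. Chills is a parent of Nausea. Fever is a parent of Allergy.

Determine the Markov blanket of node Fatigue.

Fatigue's parents: Dyspnea.
Fatigue has children Allergy, Chills, Fever, Jaundice, Rash.
Parents of each child, excluding Fatigue:
  Jaundice: —
  Fever: Dyspnea, Sepsis
  Chills: Dyspnea, Fever
  Rash: Dyspnea, Fever, Sepsis
  Allergy: Chills, Fever
So the Markov blanket of Fatigue is {Allergy, Chills, Dyspnea, Fever, Jaundice, Rash, Sepsis}.

{Allergy, Chills, Dyspnea, Fever, Jaundice, Rash, Sepsis}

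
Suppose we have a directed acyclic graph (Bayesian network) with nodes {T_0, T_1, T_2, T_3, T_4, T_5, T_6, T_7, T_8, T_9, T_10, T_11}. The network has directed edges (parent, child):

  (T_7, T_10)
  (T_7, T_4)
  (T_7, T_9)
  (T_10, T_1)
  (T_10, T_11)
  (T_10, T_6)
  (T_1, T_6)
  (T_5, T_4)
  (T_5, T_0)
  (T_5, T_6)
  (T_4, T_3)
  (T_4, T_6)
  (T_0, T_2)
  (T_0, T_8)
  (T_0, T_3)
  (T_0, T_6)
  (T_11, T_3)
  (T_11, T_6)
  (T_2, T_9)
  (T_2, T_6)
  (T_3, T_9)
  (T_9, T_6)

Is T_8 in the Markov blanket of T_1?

By definition, MB(T_1) is built from T_1's parents, T_1's children, and the co-parents of T_1.
T_1 has parent T_10.
T_1's children: T_6.
Parents of each child, excluding T_1:
  T_6's other parents are T_0, T_2, T_4, T_5, T_9, T_10, T_11.
MB(T_1) = {T_0, T_2, T_4, T_5, T_6, T_9, T_10, T_11}; T_8 is not in this set.

No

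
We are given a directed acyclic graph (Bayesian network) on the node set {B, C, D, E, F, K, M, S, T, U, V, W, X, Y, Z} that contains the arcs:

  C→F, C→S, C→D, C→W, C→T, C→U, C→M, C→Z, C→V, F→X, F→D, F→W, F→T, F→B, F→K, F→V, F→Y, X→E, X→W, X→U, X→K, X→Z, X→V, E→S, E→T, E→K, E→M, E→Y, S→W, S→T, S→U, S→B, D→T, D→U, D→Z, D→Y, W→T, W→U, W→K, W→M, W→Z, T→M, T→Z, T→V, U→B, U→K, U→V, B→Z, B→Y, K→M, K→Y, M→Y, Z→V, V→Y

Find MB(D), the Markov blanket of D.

D has children T, U, Y, Z.
Pa(D) = {C, F}.
Parents of each child, excluding D:
  T's other parents are C, E, F, S, W.
  U's other parents are C, S, W, X.
  parents(Z) \ {D} = {B, C, T, W, X}.
  Y's other parents are B, E, F, K, M, V.
So the Markov blanket of D is {B, C, E, F, K, M, S, T, U, V, W, X, Y, Z}.

{B, C, E, F, K, M, S, T, U, V, W, X, Y, Z}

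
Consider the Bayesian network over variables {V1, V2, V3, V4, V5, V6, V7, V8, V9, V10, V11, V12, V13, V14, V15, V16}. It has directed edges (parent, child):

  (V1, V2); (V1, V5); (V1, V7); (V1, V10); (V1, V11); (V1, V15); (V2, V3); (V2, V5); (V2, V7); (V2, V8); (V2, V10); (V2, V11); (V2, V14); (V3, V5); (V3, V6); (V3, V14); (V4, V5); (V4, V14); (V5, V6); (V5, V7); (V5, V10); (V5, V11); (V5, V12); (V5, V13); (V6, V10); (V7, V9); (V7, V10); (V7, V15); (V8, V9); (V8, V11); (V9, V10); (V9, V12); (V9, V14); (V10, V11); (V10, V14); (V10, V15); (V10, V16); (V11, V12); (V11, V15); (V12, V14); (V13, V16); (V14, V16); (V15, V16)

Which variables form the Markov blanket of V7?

V7's parents: V1, V2, V5.
V7 has children V9, V10, V15.
Parents of each child, excluding V7:
  V9's other parent is V8.
  V10's other parents are V1, V2, V5, V6, V9.
  V15 also has parents V1, V10, V11.
Union: {V1, V2, V5} ∪ {V9, V10, V15} ∪ {V1, V2, V5, V6, V8, V9, V10, V11} = {V1, V2, V5, V6, V8, V9, V10, V11, V15}.

{V1, V2, V5, V6, V8, V9, V10, V11, V15}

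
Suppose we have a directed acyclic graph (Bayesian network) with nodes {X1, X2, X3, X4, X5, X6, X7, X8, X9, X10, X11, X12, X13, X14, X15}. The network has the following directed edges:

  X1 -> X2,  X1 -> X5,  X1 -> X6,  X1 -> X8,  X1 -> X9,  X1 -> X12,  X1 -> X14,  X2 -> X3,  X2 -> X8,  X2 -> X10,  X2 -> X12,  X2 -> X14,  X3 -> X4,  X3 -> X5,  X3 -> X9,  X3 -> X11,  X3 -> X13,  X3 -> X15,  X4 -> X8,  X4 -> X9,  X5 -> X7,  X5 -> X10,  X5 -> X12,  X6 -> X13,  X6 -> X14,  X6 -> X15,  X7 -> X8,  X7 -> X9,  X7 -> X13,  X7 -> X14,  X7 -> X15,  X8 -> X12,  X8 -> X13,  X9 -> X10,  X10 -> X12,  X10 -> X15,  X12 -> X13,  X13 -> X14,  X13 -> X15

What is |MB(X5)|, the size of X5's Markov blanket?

The Markov blanket of a node is its parents, its children, and the other parents of its children.
X5 has children X7, X10, X12.
Pa(X5) = {X1, X3}.
For each child, the remaining parents (spouses of X5):
  X7: —
  X10: X2, X9
  X12: X1, X2, X8, X10
MB(X5) = {X1, X2, X3, X7, X8, X9, X10, X12}, which has 8 nodes.

8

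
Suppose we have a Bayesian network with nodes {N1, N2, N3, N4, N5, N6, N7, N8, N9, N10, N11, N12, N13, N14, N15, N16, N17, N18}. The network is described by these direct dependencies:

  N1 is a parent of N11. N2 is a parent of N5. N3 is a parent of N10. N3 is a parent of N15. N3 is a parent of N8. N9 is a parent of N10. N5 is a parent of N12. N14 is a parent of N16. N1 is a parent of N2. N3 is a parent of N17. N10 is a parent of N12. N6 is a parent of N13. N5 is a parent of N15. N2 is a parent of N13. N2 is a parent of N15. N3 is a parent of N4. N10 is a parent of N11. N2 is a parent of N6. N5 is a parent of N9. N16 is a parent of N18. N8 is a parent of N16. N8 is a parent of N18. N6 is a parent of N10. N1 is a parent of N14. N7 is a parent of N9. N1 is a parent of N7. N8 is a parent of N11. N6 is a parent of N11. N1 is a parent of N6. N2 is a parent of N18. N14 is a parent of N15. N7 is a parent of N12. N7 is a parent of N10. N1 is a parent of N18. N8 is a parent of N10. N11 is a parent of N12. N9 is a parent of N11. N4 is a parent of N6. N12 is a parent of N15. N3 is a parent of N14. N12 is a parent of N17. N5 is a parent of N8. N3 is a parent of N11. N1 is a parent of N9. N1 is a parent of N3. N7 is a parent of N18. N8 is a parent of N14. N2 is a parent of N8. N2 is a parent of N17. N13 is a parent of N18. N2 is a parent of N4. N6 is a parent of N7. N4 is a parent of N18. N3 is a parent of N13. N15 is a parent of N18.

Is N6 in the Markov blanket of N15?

A node's Markov blanket = Pa ∪ Ch ∪ (parents of Ch other than the node itself).
N15 has parents N2, N3, N5, N12, N14.
Children of N15: N18.
Other parents of N15's children:
  parents(N18) \ {N15} = {N1, N2, N4, N7, N8, N13, N16}.
MB(N15) = {N1, N2, N3, N4, N5, N7, N8, N12, N13, N14, N16, N18}; N6 is not in this set.

No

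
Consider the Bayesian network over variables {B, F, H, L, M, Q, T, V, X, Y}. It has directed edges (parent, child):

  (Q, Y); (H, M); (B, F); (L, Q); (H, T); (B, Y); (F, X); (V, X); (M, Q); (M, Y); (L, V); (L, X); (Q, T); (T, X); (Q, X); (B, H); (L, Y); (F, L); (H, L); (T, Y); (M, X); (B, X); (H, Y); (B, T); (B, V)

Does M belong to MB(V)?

M is a co-parent of V: both are parents of X.
So M ∈ MB(V).

Yes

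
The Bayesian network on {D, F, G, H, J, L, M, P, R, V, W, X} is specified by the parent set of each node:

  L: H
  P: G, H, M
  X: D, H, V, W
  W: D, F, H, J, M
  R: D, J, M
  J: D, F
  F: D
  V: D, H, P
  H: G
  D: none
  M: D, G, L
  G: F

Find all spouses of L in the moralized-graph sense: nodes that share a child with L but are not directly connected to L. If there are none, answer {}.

{D, G}

Children of L: M.
  M also has parents D, G.
Excluding nodes already adjacent to L (H, M), the co-parent-only contribution is {D, G}.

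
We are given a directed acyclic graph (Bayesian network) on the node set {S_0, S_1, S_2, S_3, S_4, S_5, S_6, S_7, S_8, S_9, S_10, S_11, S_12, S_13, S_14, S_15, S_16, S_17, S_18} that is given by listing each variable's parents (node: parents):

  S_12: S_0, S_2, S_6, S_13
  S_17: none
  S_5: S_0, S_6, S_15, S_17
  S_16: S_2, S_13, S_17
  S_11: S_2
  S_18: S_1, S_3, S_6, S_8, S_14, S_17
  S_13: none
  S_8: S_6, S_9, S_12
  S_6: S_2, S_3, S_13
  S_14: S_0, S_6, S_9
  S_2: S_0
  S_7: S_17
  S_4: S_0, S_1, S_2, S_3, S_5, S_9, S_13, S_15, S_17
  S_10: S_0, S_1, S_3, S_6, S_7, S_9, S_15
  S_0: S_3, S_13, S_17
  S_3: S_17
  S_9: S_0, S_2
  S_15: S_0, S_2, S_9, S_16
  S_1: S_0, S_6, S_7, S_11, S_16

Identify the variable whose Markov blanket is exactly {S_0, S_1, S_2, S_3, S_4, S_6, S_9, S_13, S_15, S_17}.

S_5

The target node must have every member of {S_0, S_1, S_2, S_3, S_4, S_6, S_9, S_13, S_15, S_17} as a parent, child, or co-parent, and no others.
Parents of S_5: S_0, S_6, S_15, S_17; children: S_4; co-parents: S_0, S_1, S_2, S_3, S_9, S_13, S_15, S_17.
These exactly cover the given set, so the node is S_5.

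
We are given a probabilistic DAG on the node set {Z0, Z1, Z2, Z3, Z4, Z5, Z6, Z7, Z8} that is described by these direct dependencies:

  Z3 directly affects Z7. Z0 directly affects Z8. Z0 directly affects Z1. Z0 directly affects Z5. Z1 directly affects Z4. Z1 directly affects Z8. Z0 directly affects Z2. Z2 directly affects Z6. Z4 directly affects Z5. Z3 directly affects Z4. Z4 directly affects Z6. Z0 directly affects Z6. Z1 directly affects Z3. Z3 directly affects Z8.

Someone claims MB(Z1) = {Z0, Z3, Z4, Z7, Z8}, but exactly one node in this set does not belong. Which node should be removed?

Z7

Z1 has parent Z0.
Z1 has children Z3, Z4, Z8.
For each child, the remaining parents (spouses of Z1):
  Z3: no additional parents.
  Z4 also has parent Z3.
  parents(Z8) \ {Z1} = {Z0, Z3}.
MB(Z1) = {Z0, Z3, Z4, Z8}.
Z7 is neither a parent, child, nor co-parent of Z1, so it does not belong.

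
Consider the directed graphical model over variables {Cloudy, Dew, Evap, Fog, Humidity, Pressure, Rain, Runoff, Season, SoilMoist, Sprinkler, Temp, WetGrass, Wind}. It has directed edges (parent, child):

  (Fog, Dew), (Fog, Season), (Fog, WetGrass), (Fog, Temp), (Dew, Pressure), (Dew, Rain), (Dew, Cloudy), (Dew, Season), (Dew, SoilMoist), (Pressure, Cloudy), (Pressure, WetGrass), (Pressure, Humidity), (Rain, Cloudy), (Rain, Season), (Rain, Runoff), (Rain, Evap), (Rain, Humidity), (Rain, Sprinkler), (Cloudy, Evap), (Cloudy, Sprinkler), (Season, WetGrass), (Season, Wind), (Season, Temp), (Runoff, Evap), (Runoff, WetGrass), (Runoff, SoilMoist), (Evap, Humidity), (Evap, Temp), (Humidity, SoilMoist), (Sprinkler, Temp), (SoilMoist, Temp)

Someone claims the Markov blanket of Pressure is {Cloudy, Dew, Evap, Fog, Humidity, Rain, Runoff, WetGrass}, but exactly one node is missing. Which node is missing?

Pressure's children: Cloudy, Humidity, WetGrass.
Parents of Pressure: Dew.
Co-parents of Pressure (other parents of its children):
  Cloudy: Dew, Rain
  WetGrass: Fog, Runoff, Season
  Humidity: Evap, Rain
MB(Pressure) = {Cloudy, Dew, Evap, Fog, Humidity, Rain, Runoff, Season, WetGrass}.
Comparing with the claimed set, Season is missing.

Season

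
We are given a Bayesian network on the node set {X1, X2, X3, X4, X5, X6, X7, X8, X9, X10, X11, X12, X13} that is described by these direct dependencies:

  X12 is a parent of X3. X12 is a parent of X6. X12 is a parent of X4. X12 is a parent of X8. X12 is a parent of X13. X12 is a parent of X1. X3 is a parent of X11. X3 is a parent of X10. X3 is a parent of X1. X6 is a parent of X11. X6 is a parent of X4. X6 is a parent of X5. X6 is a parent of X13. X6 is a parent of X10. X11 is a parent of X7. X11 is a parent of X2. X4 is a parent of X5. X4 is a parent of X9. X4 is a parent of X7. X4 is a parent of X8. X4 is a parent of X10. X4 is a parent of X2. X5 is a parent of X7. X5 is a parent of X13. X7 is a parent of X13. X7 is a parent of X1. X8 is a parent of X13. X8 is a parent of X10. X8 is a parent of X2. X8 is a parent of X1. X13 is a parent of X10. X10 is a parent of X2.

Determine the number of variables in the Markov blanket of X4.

11

By definition, MB(X4) is built from X4's parents, X4's children, and the co-parents of X4.
Pa(X4) = {X6, X12}.
Children of X4: X2, X5, X7, X8, X9, X10.
For each child, the remaining parents (spouses of X4):
  X5: X6
  X9: —
  X7: X5, X11
  X8: X12
  X10: X3, X6, X8, X13
  X2: X8, X10, X11
MB(X4) = {X2, X3, X5, X6, X7, X8, X9, X10, X11, X12, X13}, which has 11 nodes.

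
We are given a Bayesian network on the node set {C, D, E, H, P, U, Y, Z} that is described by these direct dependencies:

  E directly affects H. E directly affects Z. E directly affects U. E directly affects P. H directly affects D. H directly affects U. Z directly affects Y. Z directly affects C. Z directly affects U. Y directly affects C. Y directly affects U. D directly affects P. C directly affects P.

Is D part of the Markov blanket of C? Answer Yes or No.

D is a co-parent of C: both are parents of P.
So D ∈ MB(C).

Yes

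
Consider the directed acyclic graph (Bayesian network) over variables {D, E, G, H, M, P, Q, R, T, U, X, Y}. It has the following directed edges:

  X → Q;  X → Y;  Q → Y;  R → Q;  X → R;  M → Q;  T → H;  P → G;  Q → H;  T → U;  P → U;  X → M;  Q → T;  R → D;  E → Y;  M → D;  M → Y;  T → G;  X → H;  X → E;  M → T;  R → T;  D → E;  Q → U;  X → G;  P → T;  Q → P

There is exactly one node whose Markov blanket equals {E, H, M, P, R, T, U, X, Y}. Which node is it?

Q

The target node must have every member of {E, H, M, P, R, T, U, X, Y} as a parent, child, or co-parent, and no others.
Parents of Q: M, R, X; children: H, P, T, U, Y; co-parents: E, M, P, R, T, X.
These exactly cover the given set, so the node is Q.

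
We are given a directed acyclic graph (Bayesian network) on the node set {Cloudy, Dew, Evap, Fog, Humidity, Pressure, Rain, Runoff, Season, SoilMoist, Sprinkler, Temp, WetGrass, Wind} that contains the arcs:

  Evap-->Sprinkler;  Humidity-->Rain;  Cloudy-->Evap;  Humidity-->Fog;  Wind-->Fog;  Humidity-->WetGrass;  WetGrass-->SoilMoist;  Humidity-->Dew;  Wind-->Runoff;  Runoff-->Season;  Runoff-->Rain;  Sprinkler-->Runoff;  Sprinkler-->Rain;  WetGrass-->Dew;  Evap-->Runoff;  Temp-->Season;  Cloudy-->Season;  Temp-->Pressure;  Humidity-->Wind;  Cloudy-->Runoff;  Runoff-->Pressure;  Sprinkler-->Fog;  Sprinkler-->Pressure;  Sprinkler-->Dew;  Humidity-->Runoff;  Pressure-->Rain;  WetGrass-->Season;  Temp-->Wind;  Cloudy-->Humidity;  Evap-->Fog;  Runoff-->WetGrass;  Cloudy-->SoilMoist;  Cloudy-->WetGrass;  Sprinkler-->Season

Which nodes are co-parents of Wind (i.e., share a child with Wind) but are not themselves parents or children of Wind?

{Cloudy, Evap, Sprinkler}

Children of Wind: Fog, Runoff.
  Runoff also has parents Cloudy, Evap, Humidity, Sprinkler.
  Fog's other parents are Evap, Humidity, Sprinkler.
Excluding nodes already adjacent to Wind (Fog, Humidity, Runoff, Temp), the co-parent-only contribution is {Cloudy, Evap, Sprinkler}.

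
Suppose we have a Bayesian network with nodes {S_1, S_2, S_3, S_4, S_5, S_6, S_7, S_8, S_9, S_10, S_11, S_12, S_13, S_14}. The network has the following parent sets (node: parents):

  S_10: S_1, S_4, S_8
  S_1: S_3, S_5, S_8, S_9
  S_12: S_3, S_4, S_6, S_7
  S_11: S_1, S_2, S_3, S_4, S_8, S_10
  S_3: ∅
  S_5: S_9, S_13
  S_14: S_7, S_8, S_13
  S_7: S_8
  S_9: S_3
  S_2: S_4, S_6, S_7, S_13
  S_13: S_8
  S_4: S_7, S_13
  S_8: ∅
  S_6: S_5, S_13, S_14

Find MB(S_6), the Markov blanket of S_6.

Parents of S_6: S_5, S_13, S_14.
Ch(S_6) = {S_2, S_12}.
Parents of each child, excluding S_6:
  S_2's other parents are S_4, S_7, S_13.
  parents(S_12) \ {S_6} = {S_3, S_4, S_7}.
Taking the union gives {S_2, S_3, S_4, S_5, S_7, S_12, S_13, S_14}.

{S_2, S_3, S_4, S_5, S_7, S_12, S_13, S_14}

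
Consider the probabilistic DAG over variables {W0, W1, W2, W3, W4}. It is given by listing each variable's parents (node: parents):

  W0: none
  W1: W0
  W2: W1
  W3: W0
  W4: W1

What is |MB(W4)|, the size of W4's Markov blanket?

Ch(W4) = {}.
Parents of W4: W1.
W4 has no children, so there are no co-parents.
MB(W4) = {W1}, which has 1 node.

1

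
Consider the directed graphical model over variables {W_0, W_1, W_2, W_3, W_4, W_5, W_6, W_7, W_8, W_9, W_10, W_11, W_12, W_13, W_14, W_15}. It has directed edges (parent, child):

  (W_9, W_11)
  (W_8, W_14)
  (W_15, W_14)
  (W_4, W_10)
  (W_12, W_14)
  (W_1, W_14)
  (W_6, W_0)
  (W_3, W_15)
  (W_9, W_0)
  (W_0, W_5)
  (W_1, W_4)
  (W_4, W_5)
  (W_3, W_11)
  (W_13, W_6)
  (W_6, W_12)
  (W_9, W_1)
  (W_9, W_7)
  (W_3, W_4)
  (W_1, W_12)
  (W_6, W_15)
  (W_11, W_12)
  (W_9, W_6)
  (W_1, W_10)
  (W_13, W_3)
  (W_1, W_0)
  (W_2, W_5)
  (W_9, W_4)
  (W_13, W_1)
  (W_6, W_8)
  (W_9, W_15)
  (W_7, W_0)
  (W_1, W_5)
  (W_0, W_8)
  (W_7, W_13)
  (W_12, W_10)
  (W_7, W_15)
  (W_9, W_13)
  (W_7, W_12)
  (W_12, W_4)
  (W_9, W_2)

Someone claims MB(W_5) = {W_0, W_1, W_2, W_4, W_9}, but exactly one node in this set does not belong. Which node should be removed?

W_9

W_5 has no children.
Parents of W_5: W_0, W_1, W_2, W_4.
With no children, W_5 has no spouses; the co-parent set is empty.
MB(W_5) = {W_0, W_1, W_2, W_4}.
W_9 is neither a parent, child, nor co-parent of W_5, so it does not belong.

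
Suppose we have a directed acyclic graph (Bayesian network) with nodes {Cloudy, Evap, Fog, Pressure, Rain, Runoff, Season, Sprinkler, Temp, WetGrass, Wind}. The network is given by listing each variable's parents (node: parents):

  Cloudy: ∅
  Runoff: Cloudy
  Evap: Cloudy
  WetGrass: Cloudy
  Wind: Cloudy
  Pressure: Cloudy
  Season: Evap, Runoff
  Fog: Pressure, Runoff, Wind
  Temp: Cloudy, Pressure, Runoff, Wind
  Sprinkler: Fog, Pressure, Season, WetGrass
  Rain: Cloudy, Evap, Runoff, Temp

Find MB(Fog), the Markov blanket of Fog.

{Pressure, Runoff, Season, Sprinkler, WetGrass, Wind}

Ch(Fog) = {Sprinkler}.
Fog has parents Pressure, Runoff, Wind.
Parents of each child, excluding Fog:
  Sprinkler's other parents are Pressure, Season, WetGrass.
Union: {Pressure, Runoff, Wind} ∪ {Sprinkler} ∪ {Pressure, Season, WetGrass} = {Pressure, Runoff, Season, Sprinkler, WetGrass, Wind}.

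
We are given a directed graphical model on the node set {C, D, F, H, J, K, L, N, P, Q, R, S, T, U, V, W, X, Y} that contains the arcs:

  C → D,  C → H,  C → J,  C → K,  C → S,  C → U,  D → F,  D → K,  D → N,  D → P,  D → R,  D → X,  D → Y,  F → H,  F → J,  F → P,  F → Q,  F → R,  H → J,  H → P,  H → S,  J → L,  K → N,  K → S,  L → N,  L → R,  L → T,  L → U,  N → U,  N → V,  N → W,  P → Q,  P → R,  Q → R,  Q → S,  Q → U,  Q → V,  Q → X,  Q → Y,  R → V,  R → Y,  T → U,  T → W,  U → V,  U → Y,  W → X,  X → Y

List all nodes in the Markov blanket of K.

{C, D, H, L, N, Q, S}

A node's Markov blanket = Pa ∪ Ch ∪ (parents of Ch other than the node itself).
Parents of K: C, D.
Ch(K) = {N, S}.
Other parents of K's children:
  N's other parents are D, L.
  S also has parents C, H, Q.
So the Markov blanket of K is {C, D, H, L, N, Q, S}.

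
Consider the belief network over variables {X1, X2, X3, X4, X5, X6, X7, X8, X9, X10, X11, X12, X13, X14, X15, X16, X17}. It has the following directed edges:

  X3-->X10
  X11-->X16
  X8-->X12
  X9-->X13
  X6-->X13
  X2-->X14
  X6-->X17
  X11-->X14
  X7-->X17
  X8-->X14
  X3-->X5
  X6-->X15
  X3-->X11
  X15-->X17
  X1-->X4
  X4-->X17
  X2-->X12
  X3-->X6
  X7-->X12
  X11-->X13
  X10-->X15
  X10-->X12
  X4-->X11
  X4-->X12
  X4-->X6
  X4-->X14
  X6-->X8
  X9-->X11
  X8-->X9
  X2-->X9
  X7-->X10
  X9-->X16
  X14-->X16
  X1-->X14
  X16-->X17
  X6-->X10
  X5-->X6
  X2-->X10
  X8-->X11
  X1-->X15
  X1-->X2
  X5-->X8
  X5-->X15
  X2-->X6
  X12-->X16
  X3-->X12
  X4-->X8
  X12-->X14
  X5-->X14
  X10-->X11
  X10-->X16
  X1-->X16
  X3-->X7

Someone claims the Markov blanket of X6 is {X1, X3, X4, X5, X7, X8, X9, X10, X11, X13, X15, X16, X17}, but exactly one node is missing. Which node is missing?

X2

By definition, MB(X6) is built from X6's parents, X6's children, and the co-parents of X6.
X6 has parents X2, X3, X4, X5.
X6 has children X8, X10, X13, X15, X17.
Co-parents of X6 (other parents of its children):
  X8: X4, X5
  X10: X2, X3, X7
  X13: X9, X11
  X15: X1, X5, X10
  X17: X4, X7, X15, X16
MB(X6) = {X1, X2, X3, X4, X5, X7, X8, X9, X10, X11, X13, X15, X16, X17}.
Comparing with the claimed set, X2 is missing.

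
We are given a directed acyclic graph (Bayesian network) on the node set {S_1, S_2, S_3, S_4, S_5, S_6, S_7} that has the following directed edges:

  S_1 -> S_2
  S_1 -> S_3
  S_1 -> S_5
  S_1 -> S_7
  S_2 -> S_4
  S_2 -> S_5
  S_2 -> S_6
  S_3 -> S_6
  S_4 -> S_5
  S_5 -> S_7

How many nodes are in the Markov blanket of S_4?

By definition, MB(S_4) is built from S_4's parents, S_4's children, and the co-parents of S_4.
Parents of S_4: S_2.
S_4 has child S_5.
For each child, the remaining parents (spouses of S_4):
  S_5's other parents are S_1, S_2.
MB(S_4) = {S_1, S_2, S_5}, which has 3 nodes.

3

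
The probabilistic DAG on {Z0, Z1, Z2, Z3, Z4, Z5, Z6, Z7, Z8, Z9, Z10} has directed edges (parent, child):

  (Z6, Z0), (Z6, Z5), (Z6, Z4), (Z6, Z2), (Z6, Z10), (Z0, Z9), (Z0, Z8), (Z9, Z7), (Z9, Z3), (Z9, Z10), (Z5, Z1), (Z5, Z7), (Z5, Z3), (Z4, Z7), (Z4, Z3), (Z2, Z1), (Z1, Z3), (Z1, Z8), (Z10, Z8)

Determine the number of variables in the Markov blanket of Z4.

Z4 has children Z3, Z7.
Z4 has parent Z6.
For each child, the remaining parents (spouses of Z4):
  parents(Z7) \ {Z4} = {Z5, Z9}.
  parents(Z3) \ {Z4} = {Z1, Z5, Z9}.
MB(Z4) = {Z1, Z3, Z5, Z6, Z7, Z9}, which has 6 nodes.

6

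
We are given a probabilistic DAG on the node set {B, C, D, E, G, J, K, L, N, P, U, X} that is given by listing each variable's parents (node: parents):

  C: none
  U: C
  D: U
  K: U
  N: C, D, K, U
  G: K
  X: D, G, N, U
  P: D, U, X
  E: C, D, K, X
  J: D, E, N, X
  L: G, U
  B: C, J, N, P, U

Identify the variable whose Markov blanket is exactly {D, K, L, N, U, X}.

G

The target node must have every member of {D, K, L, N, U, X} as a parent, child, or co-parent, and no others.
Parents of G: K; children: L, X; co-parents: D, N, U.
These exactly cover the given set, so the node is G.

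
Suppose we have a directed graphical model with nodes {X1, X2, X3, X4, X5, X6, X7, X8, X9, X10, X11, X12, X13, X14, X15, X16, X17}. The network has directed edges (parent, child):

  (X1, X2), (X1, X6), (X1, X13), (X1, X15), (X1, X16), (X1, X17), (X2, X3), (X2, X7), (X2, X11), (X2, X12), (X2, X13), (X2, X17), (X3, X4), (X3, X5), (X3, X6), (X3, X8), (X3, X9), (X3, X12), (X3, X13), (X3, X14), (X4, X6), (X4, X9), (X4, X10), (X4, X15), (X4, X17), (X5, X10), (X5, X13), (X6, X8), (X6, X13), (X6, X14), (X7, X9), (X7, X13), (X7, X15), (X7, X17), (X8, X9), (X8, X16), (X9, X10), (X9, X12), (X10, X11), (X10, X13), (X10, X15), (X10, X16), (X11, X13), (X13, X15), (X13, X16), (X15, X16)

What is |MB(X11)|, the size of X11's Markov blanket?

By definition, MB(X11) is built from X11's parents, X11's children, and the co-parents of X11.
X11 has child X13.
Pa(X11) = {X2, X10}.
Parents of each child, excluding X11:
  X13's other parents are X1, X2, X3, X5, X6, X7, X10.
MB(X11) = {X1, X2, X3, X5, X6, X7, X10, X13}, which has 8 nodes.

8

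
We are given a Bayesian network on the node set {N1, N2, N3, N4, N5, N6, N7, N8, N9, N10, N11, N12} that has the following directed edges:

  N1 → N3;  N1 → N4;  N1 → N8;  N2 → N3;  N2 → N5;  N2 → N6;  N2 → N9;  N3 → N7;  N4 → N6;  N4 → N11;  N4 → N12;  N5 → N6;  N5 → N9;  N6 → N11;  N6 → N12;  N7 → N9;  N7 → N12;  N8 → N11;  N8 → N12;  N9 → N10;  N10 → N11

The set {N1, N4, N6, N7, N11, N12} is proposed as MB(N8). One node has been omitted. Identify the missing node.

N10

Pa(N8) = {N1}.
Ch(N8) = {N11, N12}.
Co-parents of N8 (other parents of its children):
  N11: N4, N6, N10
  N12: N4, N6, N7
MB(N8) = {N1, N4, N6, N7, N10, N11, N12}.
Comparing with the claimed set, N10 is missing.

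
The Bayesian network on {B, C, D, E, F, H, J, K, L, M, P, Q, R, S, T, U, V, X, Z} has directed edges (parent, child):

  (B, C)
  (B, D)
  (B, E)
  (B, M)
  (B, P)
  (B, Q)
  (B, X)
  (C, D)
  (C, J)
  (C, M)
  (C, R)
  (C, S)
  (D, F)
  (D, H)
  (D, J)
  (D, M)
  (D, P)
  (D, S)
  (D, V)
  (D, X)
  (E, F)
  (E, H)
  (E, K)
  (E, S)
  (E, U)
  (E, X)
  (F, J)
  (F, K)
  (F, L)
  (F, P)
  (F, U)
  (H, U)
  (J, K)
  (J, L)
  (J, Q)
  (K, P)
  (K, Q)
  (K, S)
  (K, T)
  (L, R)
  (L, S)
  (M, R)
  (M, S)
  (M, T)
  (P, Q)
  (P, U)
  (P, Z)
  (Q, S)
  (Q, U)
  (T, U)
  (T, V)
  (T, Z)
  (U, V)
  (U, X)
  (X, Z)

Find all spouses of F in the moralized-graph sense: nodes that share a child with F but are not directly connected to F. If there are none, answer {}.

Children of F: J, K, L, P, U.
  J also has parents C, D.
  parents(K) \ {F} = {E, J}.
  L also has parent J.
  parents(P) \ {F} = {B, D, K}.
  U also has parents E, H, P, Q, T.
Excluding nodes already adjacent to F (D, E, J, K, L, P, U), the co-parent-only contribution is {B, C, H, Q, T}.

{B, C, H, Q, T}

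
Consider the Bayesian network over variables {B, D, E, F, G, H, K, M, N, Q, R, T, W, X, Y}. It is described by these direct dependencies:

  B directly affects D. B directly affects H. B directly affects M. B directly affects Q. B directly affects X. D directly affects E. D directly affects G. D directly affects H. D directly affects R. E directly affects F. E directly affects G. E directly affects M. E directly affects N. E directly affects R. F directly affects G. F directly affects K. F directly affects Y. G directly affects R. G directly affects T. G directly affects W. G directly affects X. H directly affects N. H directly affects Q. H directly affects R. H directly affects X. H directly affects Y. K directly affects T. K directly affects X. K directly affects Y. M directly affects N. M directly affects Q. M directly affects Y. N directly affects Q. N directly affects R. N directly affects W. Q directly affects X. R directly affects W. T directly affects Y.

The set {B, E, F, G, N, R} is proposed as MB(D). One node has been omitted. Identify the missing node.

H

A node's Markov blanket = Pa ∪ Ch ∪ (parents of Ch other than the node itself).
Ch(D) = {E, G, H, R}.
Parents of D: B.
Parents of each child, excluding D:
  E: —
  G: E, F
  H: B
  R: E, G, H, N
MB(D) = {B, E, F, G, H, N, R}.
Comparing with the claimed set, H is missing.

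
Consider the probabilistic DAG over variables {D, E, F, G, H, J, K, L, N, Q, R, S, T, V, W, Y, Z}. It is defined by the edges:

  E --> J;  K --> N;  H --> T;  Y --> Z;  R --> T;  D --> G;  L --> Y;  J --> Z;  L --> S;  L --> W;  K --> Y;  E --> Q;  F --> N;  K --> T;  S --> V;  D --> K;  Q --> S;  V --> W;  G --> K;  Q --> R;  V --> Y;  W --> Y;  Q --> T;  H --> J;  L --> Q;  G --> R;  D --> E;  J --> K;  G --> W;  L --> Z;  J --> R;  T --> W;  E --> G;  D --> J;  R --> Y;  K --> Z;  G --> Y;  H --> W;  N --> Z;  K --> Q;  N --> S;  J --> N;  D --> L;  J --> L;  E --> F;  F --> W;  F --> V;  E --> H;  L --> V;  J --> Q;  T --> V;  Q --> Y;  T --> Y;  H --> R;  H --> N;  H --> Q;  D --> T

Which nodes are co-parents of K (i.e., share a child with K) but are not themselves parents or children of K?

Children of K: N, Q, T, Y, Z.
  N: F, H, J
  Q: E, H, J, L
  T: D, H, Q, R
  Y: G, L, Q, R, T, V, W
  Z: J, L, N, Y
Excluding nodes already adjacent to K (D, G, J, N, Q, T, Y, Z), the co-parent-only contribution is {E, F, H, L, R, V, W}.

{E, F, H, L, R, V, W}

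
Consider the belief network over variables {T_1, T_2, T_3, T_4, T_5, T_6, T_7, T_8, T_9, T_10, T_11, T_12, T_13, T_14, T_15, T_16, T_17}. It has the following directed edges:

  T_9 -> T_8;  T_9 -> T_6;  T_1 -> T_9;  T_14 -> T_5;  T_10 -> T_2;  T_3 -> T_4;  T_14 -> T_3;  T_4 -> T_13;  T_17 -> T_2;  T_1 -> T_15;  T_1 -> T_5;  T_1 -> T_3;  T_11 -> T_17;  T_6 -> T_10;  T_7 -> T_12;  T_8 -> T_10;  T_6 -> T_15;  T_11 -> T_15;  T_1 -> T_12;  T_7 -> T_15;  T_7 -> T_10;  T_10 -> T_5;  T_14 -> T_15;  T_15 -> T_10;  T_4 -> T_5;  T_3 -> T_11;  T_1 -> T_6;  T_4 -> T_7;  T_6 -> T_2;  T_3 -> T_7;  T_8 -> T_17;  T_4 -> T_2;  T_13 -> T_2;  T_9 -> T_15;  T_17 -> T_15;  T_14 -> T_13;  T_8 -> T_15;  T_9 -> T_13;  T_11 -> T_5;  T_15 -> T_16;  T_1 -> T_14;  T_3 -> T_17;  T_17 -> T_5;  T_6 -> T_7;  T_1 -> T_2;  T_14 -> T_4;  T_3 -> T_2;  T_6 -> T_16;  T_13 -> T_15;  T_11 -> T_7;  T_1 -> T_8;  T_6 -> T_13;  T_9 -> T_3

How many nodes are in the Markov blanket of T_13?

13

Recall MB(v) = parents ∪ children ∪ spouses, where spouses are the other parents of v's children.
T_13 has children T_2, T_15.
Parents of T_13: T_4, T_6, T_9, T_14.
Other parents of T_13's children:
  T_15's other parents are T_1, T_6, T_7, T_8, T_9, T_11, T_14, T_17.
  T_2's other parents are T_1, T_3, T_4, T_6, T_10, T_17.
MB(T_13) = {T_1, T_2, T_3, T_4, T_6, T_7, T_8, T_9, T_10, T_11, T_14, T_15, T_17}, which has 13 nodes.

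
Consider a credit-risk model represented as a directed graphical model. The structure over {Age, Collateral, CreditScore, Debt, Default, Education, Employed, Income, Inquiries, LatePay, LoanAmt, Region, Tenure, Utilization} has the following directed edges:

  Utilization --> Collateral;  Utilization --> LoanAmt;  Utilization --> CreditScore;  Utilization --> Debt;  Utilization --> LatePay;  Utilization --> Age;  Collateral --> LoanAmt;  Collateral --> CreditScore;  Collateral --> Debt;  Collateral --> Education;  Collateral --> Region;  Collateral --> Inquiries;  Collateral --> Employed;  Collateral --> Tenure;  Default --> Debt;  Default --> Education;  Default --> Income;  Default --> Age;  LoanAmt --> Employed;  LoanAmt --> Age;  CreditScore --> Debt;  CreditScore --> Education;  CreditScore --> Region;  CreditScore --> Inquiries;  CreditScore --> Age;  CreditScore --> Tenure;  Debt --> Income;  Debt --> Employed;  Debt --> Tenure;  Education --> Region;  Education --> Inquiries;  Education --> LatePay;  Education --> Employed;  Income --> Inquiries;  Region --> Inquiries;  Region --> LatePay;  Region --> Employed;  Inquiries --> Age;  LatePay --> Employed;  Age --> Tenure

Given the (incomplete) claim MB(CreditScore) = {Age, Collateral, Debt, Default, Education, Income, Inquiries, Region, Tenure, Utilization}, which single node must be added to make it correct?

LoanAmt

Pa(CreditScore) = {Collateral, Utilization}.
Children of CreditScore: Age, Debt, Education, Inquiries, Region, Tenure.
Other parents of CreditScore's children:
  Debt also has parents Collateral, Default, Utilization.
  parents(Education) \ {CreditScore} = {Collateral, Default}.
  Region also has parents Collateral, Education.
  Inquiries also has parents Collateral, Education, Income, Region.
  parents(Age) \ {CreditScore} = {Default, Inquiries, LoanAmt, Utilization}.
  parents(Tenure) \ {CreditScore} = {Age, Collateral, Debt}.
MB(CreditScore) = {Age, Collateral, Debt, Default, Education, Income, Inquiries, LoanAmt, Region, Tenure, Utilization}.
Comparing with the claimed set, LoanAmt is missing.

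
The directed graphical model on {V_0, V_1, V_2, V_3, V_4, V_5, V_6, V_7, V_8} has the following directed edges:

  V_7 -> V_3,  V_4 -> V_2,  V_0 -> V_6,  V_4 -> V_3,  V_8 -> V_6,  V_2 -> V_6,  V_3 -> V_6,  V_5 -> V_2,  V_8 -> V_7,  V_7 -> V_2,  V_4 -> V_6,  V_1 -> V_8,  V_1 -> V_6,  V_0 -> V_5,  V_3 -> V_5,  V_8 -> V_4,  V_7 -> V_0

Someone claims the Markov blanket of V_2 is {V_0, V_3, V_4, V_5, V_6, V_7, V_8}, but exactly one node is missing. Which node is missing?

V_1

V_2 has parents V_4, V_5, V_7.
Children of V_2: V_6.
Other parents of V_2's children:
  V_6: V_0, V_1, V_3, V_4, V_8
MB(V_2) = {V_0, V_1, V_3, V_4, V_5, V_6, V_7, V_8}.
Comparing with the claimed set, V_1 is missing.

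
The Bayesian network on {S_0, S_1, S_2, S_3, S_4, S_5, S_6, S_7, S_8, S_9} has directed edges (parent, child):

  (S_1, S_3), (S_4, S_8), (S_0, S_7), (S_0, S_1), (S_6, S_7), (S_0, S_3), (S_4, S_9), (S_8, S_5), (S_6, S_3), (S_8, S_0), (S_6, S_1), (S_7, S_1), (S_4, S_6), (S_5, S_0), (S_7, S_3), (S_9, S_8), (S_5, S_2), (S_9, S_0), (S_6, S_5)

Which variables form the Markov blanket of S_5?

By definition, MB(S_5) is built from S_5's parents, S_5's children, and the co-parents of S_5.
S_5's parents: S_6, S_8.
Ch(S_5) = {S_0, S_2}.
Co-parents of S_5 (other parents of its children):
  S_0 also has parents S_8, S_9.
  S_2 has no other parent.
MB(S_5) = {S_0, S_2, S_6, S_8, S_9}.

{S_0, S_2, S_6, S_8, S_9}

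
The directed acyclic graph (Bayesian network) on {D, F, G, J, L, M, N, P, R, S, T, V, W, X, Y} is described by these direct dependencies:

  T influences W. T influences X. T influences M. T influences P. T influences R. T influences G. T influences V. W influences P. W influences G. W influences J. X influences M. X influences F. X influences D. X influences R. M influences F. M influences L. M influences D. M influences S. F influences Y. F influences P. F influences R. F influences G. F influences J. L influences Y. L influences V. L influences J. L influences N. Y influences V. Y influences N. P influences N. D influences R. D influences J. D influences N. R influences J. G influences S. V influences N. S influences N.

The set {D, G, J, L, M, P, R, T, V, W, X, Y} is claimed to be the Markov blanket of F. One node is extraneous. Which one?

V

Parents of F: M, X.
Ch(F) = {G, J, P, R, Y}.
For each child, the remaining parents (spouses of F):
  Y's other parent is L.
  P's other parents are T, W.
  parents(R) \ {F} = {D, T, X}.
  G's other parents are T, W.
  J's other parents are D, L, R, W.
MB(F) = {D, G, J, L, M, P, R, T, W, X, Y}.
V is neither a parent, child, nor co-parent of F, so it does not belong.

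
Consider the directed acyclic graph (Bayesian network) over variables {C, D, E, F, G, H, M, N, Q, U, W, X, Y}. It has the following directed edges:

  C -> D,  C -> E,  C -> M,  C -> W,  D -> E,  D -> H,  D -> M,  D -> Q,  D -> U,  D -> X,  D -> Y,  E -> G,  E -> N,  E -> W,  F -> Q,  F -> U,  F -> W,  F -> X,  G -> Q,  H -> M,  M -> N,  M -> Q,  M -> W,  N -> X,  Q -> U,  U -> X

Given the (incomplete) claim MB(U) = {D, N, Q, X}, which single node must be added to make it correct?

F

U has parents D, F, Q.
U has child X.
For each child, the remaining parents (spouses of U):
  parents(X) \ {U} = {D, F, N}.
MB(U) = {D, F, N, Q, X}.
Comparing with the claimed set, F is missing.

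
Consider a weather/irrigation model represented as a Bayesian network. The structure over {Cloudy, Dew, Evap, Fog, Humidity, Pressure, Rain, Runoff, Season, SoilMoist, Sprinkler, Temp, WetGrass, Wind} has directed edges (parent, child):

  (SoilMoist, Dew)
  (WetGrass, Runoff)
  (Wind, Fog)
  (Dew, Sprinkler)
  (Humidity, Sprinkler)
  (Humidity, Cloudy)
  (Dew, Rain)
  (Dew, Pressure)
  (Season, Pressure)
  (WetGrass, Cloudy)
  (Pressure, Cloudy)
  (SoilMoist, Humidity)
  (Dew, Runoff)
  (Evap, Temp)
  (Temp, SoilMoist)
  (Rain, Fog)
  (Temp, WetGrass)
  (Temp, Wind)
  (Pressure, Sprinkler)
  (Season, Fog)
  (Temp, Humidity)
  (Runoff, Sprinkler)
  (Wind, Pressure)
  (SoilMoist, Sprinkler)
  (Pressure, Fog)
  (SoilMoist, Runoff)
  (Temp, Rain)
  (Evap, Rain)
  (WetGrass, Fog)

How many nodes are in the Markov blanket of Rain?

The Markov blanket of a node is its parents, its children, and the other parents of its children.
Rain has parents Dew, Evap, Temp.
Rain's children: Fog.
Co-parents of Rain (other parents of its children):
  Fog: Pressure, Season, WetGrass, Wind
MB(Rain) = {Dew, Evap, Fog, Pressure, Season, Temp, WetGrass, Wind}, which has 8 nodes.

8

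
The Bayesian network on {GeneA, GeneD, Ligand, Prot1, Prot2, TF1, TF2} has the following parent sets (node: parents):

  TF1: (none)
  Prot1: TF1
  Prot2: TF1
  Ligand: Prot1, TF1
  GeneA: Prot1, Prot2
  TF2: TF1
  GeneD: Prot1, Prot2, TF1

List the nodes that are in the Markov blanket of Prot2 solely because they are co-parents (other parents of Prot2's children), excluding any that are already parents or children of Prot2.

Children of Prot2: GeneA, GeneD.
  parents(GeneA) \ {Prot2} = {Prot1}.
  GeneD also has parents Prot1, TF1.
Excluding nodes already adjacent to Prot2 (GeneA, GeneD, TF1), the co-parent-only contribution is {Prot1}.

{Prot1}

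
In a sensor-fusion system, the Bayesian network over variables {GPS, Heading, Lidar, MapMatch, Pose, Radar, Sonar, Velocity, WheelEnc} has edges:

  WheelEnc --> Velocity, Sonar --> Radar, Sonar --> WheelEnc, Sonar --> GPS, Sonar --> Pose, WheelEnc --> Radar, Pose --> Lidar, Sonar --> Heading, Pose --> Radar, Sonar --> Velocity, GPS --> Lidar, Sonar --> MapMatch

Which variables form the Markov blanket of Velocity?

Parents of Velocity: Sonar, WheelEnc.
Velocity has no children.
Velocity has no children, so there are no co-parents.
Union: {Sonar, WheelEnc} ∪ {} ∪ {} = {Sonar, WheelEnc}.

{Sonar, WheelEnc}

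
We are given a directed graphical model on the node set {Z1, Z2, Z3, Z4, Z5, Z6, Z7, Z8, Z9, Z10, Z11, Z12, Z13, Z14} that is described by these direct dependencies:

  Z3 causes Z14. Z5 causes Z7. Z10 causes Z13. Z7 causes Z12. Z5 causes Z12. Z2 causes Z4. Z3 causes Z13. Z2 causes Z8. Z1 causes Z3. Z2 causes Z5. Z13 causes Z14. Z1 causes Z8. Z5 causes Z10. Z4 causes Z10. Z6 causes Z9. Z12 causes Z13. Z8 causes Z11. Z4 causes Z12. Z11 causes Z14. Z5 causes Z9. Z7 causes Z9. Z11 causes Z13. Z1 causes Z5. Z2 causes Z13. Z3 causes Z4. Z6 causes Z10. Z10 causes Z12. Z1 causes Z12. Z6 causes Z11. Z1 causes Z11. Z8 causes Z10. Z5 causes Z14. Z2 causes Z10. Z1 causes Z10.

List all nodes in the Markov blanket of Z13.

Recall MB(v) = parents ∪ children ∪ spouses, where spouses are the other parents of v's children.
Parents of Z13: Z2, Z3, Z10, Z11, Z12.
Ch(Z13) = {Z14}.
Co-parents of Z13 (other parents of its children):
  Z14: Z3, Z5, Z11
So the Markov blanket of Z13 is {Z2, Z3, Z5, Z10, Z11, Z12, Z14}.

{Z2, Z3, Z5, Z10, Z11, Z12, Z14}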